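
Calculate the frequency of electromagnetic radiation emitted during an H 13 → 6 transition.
7.192e+13 Hz

First, find the transition energy:
E_13 = -13.6057 / 13² = -0.0805071 eV
E_6 = -13.6057 / 6² = -0.3779361 eV
|ΔE| = |E_6 - E_13| = 0.2974290 eV

Convert to Joules: E = 0.2974290 eV × (1.602177 × 10⁻¹⁹ J/eV) = 4.76534e-20 J

Using E = hf:
f = E/h = 4.76534e-20 J / (6.62607 × 10⁻³⁴ J·s)
f = 7.192e+13 Hz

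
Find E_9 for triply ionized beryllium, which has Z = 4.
-2.6875 eV

For hydrogen-like ions, the energy levels scale with Z²:
E_n = -13.6057 Z² / n² eV

For Be³⁺ (Z = 4) at n = 9:
E_9 = -13.6057 × 4² / 9²
E_9 = -13.6057 × 16 / 81
E_9 = -217.6912 / 81
E_9 = -2.6875 eV

The energy is 16 times more negative than hydrogen at the same n due to the stronger nuclear charge.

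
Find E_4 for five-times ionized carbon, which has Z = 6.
-30.6128 eV

For hydrogen-like ions, the energy levels scale with Z²:
E_n = -13.6057 Z² / n² eV

For C⁵⁺ (Z = 6) at n = 4:
E_4 = -13.6057 × 6² / 4²
E_4 = -13.6057 × 36 / 16
E_4 = -489.8052 / 16
E_4 = -30.6128 eV

The energy is 36 times more negative than hydrogen at the same n due to the stronger nuclear charge.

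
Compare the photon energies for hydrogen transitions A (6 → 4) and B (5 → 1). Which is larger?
5 → 1

Calculate the energy for each transition:

Transition 6 → 4:
ΔE₁ = |E_4 - E_6| = |-13.6057/4² - (-13.6057/6²)|
ΔE₁ = |-0.850356250 - (-0.377936111)| = 0.472420 eV

Transition 5 → 1:
ΔE₂ = |E_1 - E_5| = |-13.6057/1² - (-13.6057/5²)|
ΔE₂ = |-13.605700000 - (-0.544228000)| = 13.061472 eV

Since 13.061472 eV > 0.472420 eV, the transition 5 → 1 emits the more energetic photon.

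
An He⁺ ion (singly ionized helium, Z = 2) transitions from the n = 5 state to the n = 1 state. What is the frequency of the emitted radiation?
1.263e+16 Hz

First, find the transition energy:
E_5 = -13.6057 × 2² / 5² = -2.17691 eV
E_1 = -13.6057 × 2² / 1² = -54.42280 eV
|ΔE| = |E_1 - E_5| = 52.24589 eV

Convert to Joules: E = 52.24589 eV × (1.602177 × 10⁻¹⁹ J/eV) = 8.37072e-18 J

Using E = hf:
f = E/h = 8.37072e-18 J / (6.62607 × 10⁻³⁴ J·s)
f = 1.263e+16 Hz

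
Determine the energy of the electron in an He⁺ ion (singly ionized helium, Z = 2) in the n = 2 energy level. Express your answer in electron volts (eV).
-13.6057 eV

The energy levels of a hydrogen-like atom are given by:
E_n = -13.6057 Z² / n² eV  (with Z = 2 for He⁺)

For n = 2:
E_2 = -13.6057 × 2² / 2²
E_2 = -13.6057 × 4 / 4
E_2 = -13.6057 eV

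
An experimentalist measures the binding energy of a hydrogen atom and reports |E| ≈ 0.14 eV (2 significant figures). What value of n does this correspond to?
n = 10

The exact energy levels follow E_n = -13.6057 eV / n².

The measured value (-0.14 eV) is reported to only 2 significant figures, so we must test candidate n values and see which one matches to that precision.

Candidate energies:
  n = 8:  E = -13.6057/8² = -0.21259 eV
  n = 9:  E = -13.6057/9² = -0.16797 eV
  n = 10:  E = -13.6057/10² = -0.13606 eV  ← matches
  n = 11:  E = -13.6057/11² = -0.11244 eV
  n = 12:  E = -13.6057/12² = -0.09448 eV

Checking against the measurement of -0.14 eV (2 sig figs), only n = 10 agrees:
E_10 = -0.13606 eV, which rounds to -0.14 eV ✓

Therefore n = 10.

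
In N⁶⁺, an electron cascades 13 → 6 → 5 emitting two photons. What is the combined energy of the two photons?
22.72 eV

The energy levels of N⁶⁺ are E_n = -13.6057 × 7² / n² eV.

First transition (13 → 6):
ΔE₁ = |E_6 - E_13|
ΔE₁ = |-18.51886944 - (-3.94484793)| = 14.57402 eV

Second transition (6 → 5):
ΔE₂ = |E_5 - E_6|
ΔE₂ = |-26.66717200 - (-18.51886944)| = 8.14830 eV

Total energy released:
E_total = ΔE₁ + ΔE₂ = 14.57402 + 8.14830 = 22.72 eV

Note: This equals the direct transition 13 → 5: 22.72 eV ✓
Energy is conserved regardless of the path taken.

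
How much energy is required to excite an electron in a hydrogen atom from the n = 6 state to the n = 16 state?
0.3248 eV

The energy levels of a hydrogen-like atom are E_n = -13.6057 eV / n².

Energy at n = 6: E_6 = -13.6057 / 6² = -0.3779361 eV
Energy at n = 16: E_16 = -13.6057 / 16² = -0.0531473 eV

The excitation energy is the difference:
ΔE = E_16 - E_6
ΔE = -0.0531473 - (-0.3779361)
ΔE = 0.3248 eV

Since this is positive, energy must be absorbed (photon absorption).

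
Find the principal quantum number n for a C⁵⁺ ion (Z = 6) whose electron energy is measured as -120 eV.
n = 2

The exact energy levels follow E_n = -13.6057 Z² / n² eV with Z = 6.

The measured value (-120 eV) is reported to only 2 significant figures, so we must test candidate n values and see which one matches to that precision.

Candidate energies:
  n = 1:  E = -13.6057 × 6² / 1² = -489.80520 eV
  n = 2:  E = -13.6057 × 6² / 2² = -122.45130 eV  ← matches
  n = 3:  E = -13.6057 × 6² / 3² = -54.42280 eV
  n = 4:  E = -13.6057 × 6² / 4² = -30.61283 eV

Checking against the measurement of -120 eV (2 sig figs), only n = 2 agrees:
E_2 = -122.45130 eV, which rounds to -120 eV ✓

Therefore n = 2.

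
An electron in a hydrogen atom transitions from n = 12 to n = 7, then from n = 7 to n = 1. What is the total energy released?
13.51122 eV

The energy levels of hydrogen are E_n = -13.6057 / n² eV.

First transition (12 → 7):
ΔE₁ = |E_7 - E_12|
ΔE₁ = |-0.27766734694 - (-0.09448402778)| = 0.18318332 eV

Second transition (7 → 1):
ΔE₂ = |E_1 - E_7|
ΔE₂ = |-13.60570000000 - (-0.27766734694)| = 13.32803265 eV

Total energy released:
E_total = ΔE₁ + ΔE₂ = 0.18318332 + 13.32803265 = 13.51122 eV

Note: This equals the direct transition 12 → 1: 13.51122 eV ✓
Energy is conserved regardless of the path taken.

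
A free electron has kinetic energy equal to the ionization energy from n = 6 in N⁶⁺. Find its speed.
2.55231e+06 m/s (or 0.851% of c)

The binding energy at n = 6 for N⁶⁺ is:
E_6 = -13.6057 × 7²/6² = -18.5188694 eV
|E_6| = 18.5188694 eV

Convert to Joules:
KE = 18.5188694 eV × (1.602177 × 10⁻¹⁹ J/eV) = 2.9670507e-18 J

Using KE = ½mv²:
v = √(2·KE/m_e)
v = √(2 × 2.9670507e-18 J / 9.10938 × 10⁻³¹ kg)
v = 2.55231e+06 m/s

This is approximately 0.851% the speed of light.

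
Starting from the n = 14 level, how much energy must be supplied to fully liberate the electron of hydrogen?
0.069 eV

The ionization energy is the energy needed to remove the electron completely (n → ∞).

For hydrogen, E_n = -13.6057 eV / n².

At n = 14: E_14 = -13.6057 / 14² = -0.069417 eV
At n = ∞: E_∞ = 0 eV

Ionization energy = E_∞ - E_14 = 0 - (-0.069417) = 0.069417 eV
Ionization energy ≈ 0.069 eV

This is also called the binding energy of the electron in state n = 14.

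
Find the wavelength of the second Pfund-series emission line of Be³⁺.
290.7031 nm

The lines of a series are numbered from the longest wavelength (smallest ΔE) outward; the second line is the transition from n = n_f + 2 to n_f.
The Pfund series has all transitions ending at n_f = 5.

For Be³⁺ (Z = 4), the second line (β-line) is the jump from n = 7 to n = 5:
E_7 = -13.6057 × 4² / 7² = -4.44267755 eV
E_5 = -13.6057 × 4² / 5² = -8.70764800 eV
ΔE = E_7 - E_5 = 4.26497045 eV

λ = hc/E = 1239.84 eV·nm / 4.26497045 eV
λ = 290.7031 nm

This is the β-line of the Pfund series in Be³⁺.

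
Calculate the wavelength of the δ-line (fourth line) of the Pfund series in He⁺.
823.80 nm

The lines of a series are numbered from the longest wavelength (smallest ΔE) outward; the fourth line is the transition from n = n_f + 4 to n_f.
The Pfund series has all transitions ending at n_f = 5.

For He⁺ (Z = 2), the fourth line (δ-line) is the jump from n = 9 to n = 5:
E_9 = -13.6057 × 2² / 9² = -0.671886 eV
E_5 = -13.6057 × 2² / 5² = -2.176912 eV
ΔE = E_9 - E_5 = 1.505026 eV

λ = hc/E = 1239.84 eV·nm / 1.505026 eV
λ = 823.80 nm

This is the δ-line of the Pfund series in He⁺.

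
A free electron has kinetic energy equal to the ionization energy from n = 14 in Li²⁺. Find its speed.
4.688e+05 m/s (or 0.15637% of c)

The binding energy at n = 14 for Li²⁺ is:
E_14 = -13.6057 × 3²/14² = -0.6247515 eV
|E_14| = 0.6247515 eV

Convert to Joules:
KE = 0.6247515 eV × (1.602177 × 10⁻¹⁹ J/eV) = 1.00096e-19 J

Using KE = ½mv²:
v = √(2·KE/m_e)
v = √(2 × 1.00096e-19 J / 9.10938 × 10⁻³¹ kg)
v = 4.688e+05 m/s

This is approximately 0.15637% the speed of light.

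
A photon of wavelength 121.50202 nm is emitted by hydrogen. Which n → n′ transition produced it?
n = 2 → n = 1

First, find the photon energy from the wavelength (hc = 1239.84 eV·nm):
E = hc/λ = 1239.84 eV·nm / 121.50202 nm = 10.204275 eV

The energy levels of hydrogen satisfy E_n = -13.6057 / n² eV, so an emission n_i → n_f releases
ΔE = 13.6057 × (1/n_f² − 1/n_i²) eV.

Setting ΔE equal to the photon energy:
1/n_f² − 1/n_i² = 10.204275 / 13.6057 = 0.75000000

Since 1/n_i² must be positive, we need 1/n_f² > 0.75000000, i.e. n_f ≤ 1. For each allowed n_f, solve n_i = (1/n_f² − 0.75000000)^(−1/2) and check whether it is a whole number:
  n_f = 1: 1/n_i² = 1.00000000 − 0.75000000 = 0.25000000 → n_i = 2.000  → integer, n_i = 2 ✓

Only n_f = 1 gives an integer upper level, n_i = 2.

The transition is from n = 2 to n = 1 (emission).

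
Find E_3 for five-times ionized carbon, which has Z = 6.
-54.42 eV

For hydrogen-like ions, the energy levels scale with Z²:
E_n = -13.6057 Z² / n² eV

For C⁵⁺ (Z = 6) at n = 3:
E_3 = -13.6057 × 6² / 3²
E_3 = -13.6057 × 36 / 9
E_3 = -489.8052 / 9
E_3 = -54.42 eV

The energy is 36 times more negative than hydrogen at the same n due to the stronger nuclear charge.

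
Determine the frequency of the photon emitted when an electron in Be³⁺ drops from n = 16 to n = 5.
1.89989e+15 Hz

First, find the transition energy:
E_16 = -13.6057 × 4² / 16² = -0.85035625 eV
E_5 = -13.6057 × 4² / 5² = -8.70764800 eV
|ΔE| = |E_5 - E_16| = 7.85729175 eV

Convert to Joules: E = 7.85729175 eV × (1.602177 × 10⁻¹⁹ J/eV) = 1.2588772e-18 J

Using E = hf:
f = E/h = 1.2588772e-18 J / (6.62607 × 10⁻³⁴ J·s)
f = 1.89989e+15 Hz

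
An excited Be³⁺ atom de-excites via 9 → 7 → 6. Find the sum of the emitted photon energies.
3.3594 eV

The energy levels of Be³⁺ are E_n = -13.6057 × 4² / n² eV.

First transition (9 → 7):
ΔE₁ = |E_7 - E_9|
ΔE₁ = |-4.4426775510 - (-2.6875456790)| = 1.7551319 eV

Second transition (7 → 6):
ΔE₂ = |E_6 - E_7|
ΔE₂ = |-6.0469777778 - (-4.4426775510)| = 1.6043002 eV

Total energy released:
E_total = ΔE₁ + ΔE₂ = 1.7551319 + 1.6043002 = 3.3594 eV

Note: This equals the direct transition 9 → 6: 3.3594 eV ✓
Energy is conserved regardless of the path taken.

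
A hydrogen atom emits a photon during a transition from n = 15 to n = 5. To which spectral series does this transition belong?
Pfund series

The spectral series in hydrogen are named based on the final (lower) energy level:
- Lyman series: n_final = 1 (ultraviolet)
- Balmer series: n_final = 2 (visible/near-UV)
- Paschen series: n_final = 3 (infrared)
- Brackett series: n_final = 4 (infrared)
- Pfund series: n_final = 5 (far infrared)

Since this transition ends at n = 5, it belongs to the Pfund series.

For reference, this 15 → 5 line has photon energy
ΔE = 13.6057 eV × (1/5² - 1/15²) = 0.48375822 eV,
corresponding to wavelength λ = hc/ΔE = 1239.84 eV·nm / 0.48375822 eV = 2562.93 nm in the far infrared region.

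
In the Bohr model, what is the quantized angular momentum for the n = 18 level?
1.89823e-33 J·s (or 18ℏ)

In the Bohr model, angular momentum is quantized:
L = nℏ

where ℏ = h/(2π) = 1.0545718e-34 J·s

For n = 18:
L = 18 × 1.0545718e-34 J·s
L = 1.89823e-33 J·s

This can also be written as L = 18ℏ.
The angular momentum is an integer multiple of the reduced Planck constant.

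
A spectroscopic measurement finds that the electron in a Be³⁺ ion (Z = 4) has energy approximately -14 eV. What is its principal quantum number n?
n = 4

The exact energy levels follow E_n = -13.6057 Z² / n² eV with Z = 4.

The measured value (-14 eV) is reported to only 2 significant figures, so we must test candidate n values and see which one matches to that precision.

Candidate energies:
  n = 2:  E = -13.6057 × 4² / 2² = -54.422800 eV
  n = 3:  E = -13.6057 × 4² / 3² = -24.187911 eV
  n = 4:  E = -13.6057 × 4² / 4² = -13.605700 eV  ← matches
  n = 5:  E = -13.6057 × 4² / 5² = -8.707648 eV
  n = 6:  E = -13.6057 × 4² / 6² = -6.046978 eV

Checking against the measurement of -14 eV (2 sig figs), only n = 4 agrees:
E_4 = -13.605700 eV, which rounds to -14 eV ✓

Therefore n = 4.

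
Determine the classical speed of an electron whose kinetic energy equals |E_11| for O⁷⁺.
1.591e+06 m/s (or 0.53% of c)

The binding energy at n = 11 for O⁷⁺ is:
E_11 = -13.6057 × 8²/11² = -7.196403 eV
|E_11| = 7.196403 eV

Convert to Joules:
KE = 7.196403 eV × (1.602177 × 10⁻¹⁹ J/eV) = 1.15299e-18 J

Using KE = ½mv²:
v = √(2·KE/m_e)
v = √(2 × 1.15299e-18 J / 9.10938 × 10⁻³¹ kg)
v = 1.591e+06 m/s

This is approximately 0.53% the speed of light.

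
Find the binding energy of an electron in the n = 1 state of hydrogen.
13.61 eV

The ionization energy is the energy needed to remove the electron completely (n → ∞).

For hydrogen, E_n = -13.6057 eV / n².

At n = 1: E_1 = -13.6057 / 1² = -13.60570 eV
At n = ∞: E_∞ = 0 eV

Ionization energy = E_∞ - E_1 = 0 - (-13.60570) = 13.60570 eV
Ionization energy ≈ 13.61 eV

This is also called the binding energy of the electron in state n = 1.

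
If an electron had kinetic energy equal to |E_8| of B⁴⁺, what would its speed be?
1.36731e+06 m/s (or 0.45608% of c)

The binding energy at n = 8 for B⁴⁺ is:
E_8 = -13.6057 × 5²/8² = -5.31472656 eV
|E_8| = 5.31472656 eV

Convert to Joules:
KE = 5.31472656 eV × (1.602177 × 10⁻¹⁹ J/eV) = 8.5151327e-19 J

Using KE = ½mv²:
v = √(2·KE/m_e)
v = √(2 × 8.5151327e-19 J / 9.10938 × 10⁻³¹ kg)
v = 1.36731e+06 m/s

This is approximately 0.45608% the speed of light.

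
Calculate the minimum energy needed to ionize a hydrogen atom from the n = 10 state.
0.13606 eV

The ionization energy is the energy needed to remove the electron completely (n → ∞).

For hydrogen, E_n = -13.6057 eV / n².

At n = 10: E_10 = -13.6057 / 10² = -0.13605700 eV
At n = ∞: E_∞ = 0 eV

Ionization energy = E_∞ - E_10 = 0 - (-0.13605700) = 0.13605700 eV
Ionization energy ≈ 0.13606 eV

This is also called the binding energy of the electron in state n = 10.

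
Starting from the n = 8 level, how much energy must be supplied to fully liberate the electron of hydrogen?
0.21 eV

The ionization energy is the energy needed to remove the electron completely (n → ∞).

For hydrogen, E_n = -13.6057 eV / n².

At n = 8: E_8 = -13.6057 / 8² = -0.21259 eV
At n = ∞: E_∞ = 0 eV

Ionization energy = E_∞ - E_8 = 0 - (-0.21259) = 0.21259 eV
Ionization energy ≈ 0.21 eV

This is also called the binding energy of the electron in state n = 8.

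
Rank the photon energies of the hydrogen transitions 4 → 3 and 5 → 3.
5 → 3

Calculate the energy for each transition:

Transition 4 → 3:
ΔE₁ = |E_3 - E_4| = |-13.6057/3² - (-13.6057/4²)|
ΔE₁ = |-1.51174444 - (-0.85035625)| = 0.66139 eV

Transition 5 → 3:
ΔE₂ = |E_3 - E_5| = |-13.6057/3² - (-13.6057/5²)|
ΔE₂ = |-1.51174444 - (-0.54422800)| = 0.96752 eV

Since 0.96752 eV > 0.66139 eV, the transition 5 → 3 emits the more energetic photon.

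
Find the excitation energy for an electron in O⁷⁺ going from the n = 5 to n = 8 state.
21.22489 eV

The energy levels of a hydrogen-like atom are E_n = -13.6057 Z² eV / n².

Energy at n = 5: E_5 = -13.6057 × 8² / 5² = -34.83059200 eV
Energy at n = 8: E_8 = -13.6057 × 8² / 8² = -13.60570000 eV

The excitation energy is the difference:
ΔE = E_8 - E_5
ΔE = -13.60570000 - (-34.83059200)
ΔE = 21.22489 eV

Since this is positive, energy must be absorbed (photon absorption).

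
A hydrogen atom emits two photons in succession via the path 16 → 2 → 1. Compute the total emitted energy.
13.55 eV

The energy levels of hydrogen are E_n = -13.6057 / n² eV.

First transition (16 → 2):
ΔE₁ = |E_2 - E_16|
ΔE₁ = |-3.40142500 - (-0.05314727)| = 3.34828 eV

Second transition (2 → 1):
ΔE₂ = |E_1 - E_2|
ΔE₂ = |-13.60570000 - (-3.40142500)| = 10.20428 eV

Total energy released:
E_total = ΔE₁ + ΔE₂ = 3.34828 + 10.20428 = 13.55 eV

Note: This equals the direct transition 16 → 1: 13.55 eV ✓
Energy is conserved regardless of the path taken.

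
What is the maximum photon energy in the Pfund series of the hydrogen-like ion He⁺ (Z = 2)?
2.17691 eV

The series limit corresponds to the transition from n = ∞ to n = 5.
This is the highest energy (shortest wavelength) transition in the Pfund series.

E_∞ = 0 eV
E_5 = -13.6057 × 2² / 5² = -2.17691 eV

Energy at series limit:
ΔE = E_∞ - E_5 = 0 - (-2.17691) = 2.17691 eV

This energy equals the ionization energy from the n = 5 state of He⁺.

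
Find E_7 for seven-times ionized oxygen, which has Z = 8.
-17.771 eV

For hydrogen-like ions, the energy levels scale with Z²:
E_n = -13.6057 Z² / n² eV

For O⁷⁺ (Z = 8) at n = 7:
E_7 = -13.6057 × 8² / 7²
E_7 = -13.6057 × 64 / 49
E_7 = -870.7648 / 49
E_7 = -17.771 eV

The energy is 64 times more negative than hydrogen at the same n due to the stronger nuclear charge.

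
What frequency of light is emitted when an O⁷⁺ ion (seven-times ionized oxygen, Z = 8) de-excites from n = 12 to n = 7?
2.8348e+15 Hz

First, find the transition energy:
E_12 = -13.6057 × 8² / 12² = -6.04697778 eV
E_7 = -13.6057 × 8² / 7² = -17.77071020 eV
|ΔE| = |E_7 - E_12| = 11.72373242 eV

Convert to Joules: E = 11.72373242 eV × (1.602177 × 10⁻¹⁹ J/eV) = 1.878349e-18 J

Using E = hf:
f = E/h = 1.878349e-18 J / (6.62607 × 10⁻³⁴ J·s)
f = 2.8348e+15 Hz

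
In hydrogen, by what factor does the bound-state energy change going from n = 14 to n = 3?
21.7778

Using E_n = -13.6057 Z² / n² eV with Z = 1:

E_3 = -13.6057 / 3² = -13.6057 / 9 = -1.5117444444 eV
E_14 = -13.6057 / 14² = -13.6057 / 196 = -0.0694168367 eV

The ratio is:
E_3/E_14 = (-1.5117444444) / (-0.0694168367)
E_3/E_14 = (-13.6057/9) / (-13.6057/196)
E_3/E_14 = 196/9
E_3/E_14 = 21.7778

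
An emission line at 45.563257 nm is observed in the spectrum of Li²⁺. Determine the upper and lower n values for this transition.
n = 6 → n = 2

First, find the photon energy from the wavelength (hc = 1239.84 eV·nm):
E = hc/λ = 1239.84 eV·nm / 45.563257 nm = 27.211400 eV

The energy levels of Li²⁺ satisfy E_n = -13.6057 × 3² / n² eV, so an emission n_i → n_f releases
ΔE = 13.6057 × 3² × (1/n_f² − 1/n_i²) eV.

Setting ΔE equal to the photon energy:
1/n_f² − 1/n_i² = 27.211400 / (13.6057 × 3²) = 0.22222222

Since 1/n_i² must be positive, we need 1/n_f² > 0.22222222, i.e. n_f ≤ 2. For each allowed n_f, solve n_i = (1/n_f² − 0.22222222)^(−1/2) and check whether it is a whole number:
  n_f = 1: 1/n_i² = 1.00000000 − 0.22222222 = 0.77777778 → n_i = 1.134  (not an integer) ✗
  n_f = 2: 1/n_i² = 0.25000000 − 0.22222222 = 0.02777778 → n_i = 6.000  → integer, n_i = 6 ✓

Only n_f = 2 gives an integer upper level, n_i = 6.

The transition is from n = 6 to n = 2 (emission).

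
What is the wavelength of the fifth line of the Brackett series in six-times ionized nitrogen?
37.080051 nm

The lines of a series are numbered from the longest wavelength (smallest ΔE) outward; the fifth line is the transition from n = n_f + 5 to n_f.
The Brackett series has all transitions ending at n_f = 4.

For N⁶⁺ (Z = 7), the fifth line (ε-line) is the jump from n = 9 to n = 4:
E_9 = -13.6057 × 7² / 9² = -8.23060864 eV
E_4 = -13.6057 × 7² / 4² = -41.66745625 eV
ΔE = E_9 - E_4 = 33.43684761 eV

λ = hc/E = 1239.84 eV·nm / 33.43684761 eV
λ = 37.080051 nm

This is the ε-line of the Brackett series in N⁶⁺.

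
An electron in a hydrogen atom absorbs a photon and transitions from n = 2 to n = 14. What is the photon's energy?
3.3320 eV

The energy levels of a hydrogen-like atom are E_n = -13.6057 eV / n².

Energy at n = 2: E_2 = -13.6057 / 2² = -3.4014250 eV
Energy at n = 14: E_14 = -13.6057 / 14² = -0.0694168 eV

The excitation energy is the difference:
ΔE = E_14 - E_2
ΔE = -0.0694168 - (-3.4014250)
ΔE = 3.3320 eV

Since this is positive, energy must be absorbed (photon absorption).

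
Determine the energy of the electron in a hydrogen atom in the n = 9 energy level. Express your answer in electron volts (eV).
-0.16797 eV

The energy levels of a hydrogen-like atom are given by:
E_n = -13.6057 eV / n²

For n = 9:
E_9 = -13.6057 eV / 9²
E_9 = -13.6057 eV / 81
E_9 = -0.16797 eV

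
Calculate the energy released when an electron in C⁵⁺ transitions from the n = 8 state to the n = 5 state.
11.939002 eV

The energy levels are E_n = -13.6057 Z² eV / n².

Energy at n = 8: E_8 = -13.6057 × 6² / 8² = -7.653206250 eV
Energy at n = 5: E_5 = -13.6057 × 6² / 5² = -19.592208000 eV

For emission (electron falling to lower state), the photon energy is:
E_photon = E_8 - E_5 = |-7.653206250 - (-19.592208000)|
E_photon = 11.939002 eV

This energy is carried away by the emitted photon.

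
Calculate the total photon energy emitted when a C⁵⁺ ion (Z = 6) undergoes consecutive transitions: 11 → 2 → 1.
485.757223 eV

The energy levels of C⁵⁺ are E_n = -13.6057 × 6² / n² eV.

First transition (11 → 2):
ΔE₁ = |E_2 - E_11|
ΔE₁ = |-122.451300000000 - (-4.047976859504)| = 118.403323140 eV

Second transition (2 → 1):
ΔE₂ = |E_1 - E_2|
ΔE₂ = |-489.805200000000 - (-122.451300000000)| = 367.353900000 eV

Total energy released:
E_total = ΔE₁ + ΔE₂ = 118.403323140 + 367.353900000 = 485.757223 eV

Note: This equals the direct transition 11 → 1: 485.757223 eV ✓
Energy is conserved regardless of the path taken.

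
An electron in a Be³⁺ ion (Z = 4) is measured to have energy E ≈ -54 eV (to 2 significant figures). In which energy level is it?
n = 2

The exact energy levels follow E_n = -13.6057 Z² / n² eV with Z = 4.

The measured value (-54 eV) is reported to only 2 significant figures, so we must test candidate n values and see which one matches to that precision.

Candidate energies:
  n = 1:  E = -13.6057 × 4² / 1² = -217.69120 eV
  n = 2:  E = -13.6057 × 4² / 2² = -54.42280 eV  ← matches
  n = 3:  E = -13.6057 × 4² / 3² = -24.18791 eV
  n = 4:  E = -13.6057 × 4² / 4² = -13.60570 eV

Checking against the measurement of -54 eV (2 sig figs), only n = 2 agrees:
E_2 = -54.42280 eV, which rounds to -54 eV ✓

Therefore n = 2.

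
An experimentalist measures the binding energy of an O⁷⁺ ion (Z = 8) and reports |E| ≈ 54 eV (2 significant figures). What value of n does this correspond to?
n = 4

The exact energy levels follow E_n = -13.6057 Z² / n² eV with Z = 8.

The measured value (-54 eV) is reported to only 2 significant figures, so we must test candidate n values and see which one matches to that precision.

Candidate energies:
  n = 2:  E = -13.6057 × 8² / 2² = -217.69120 eV
  n = 3:  E = -13.6057 × 8² / 3² = -96.75164 eV
  n = 4:  E = -13.6057 × 8² / 4² = -54.42280 eV  ← matches
  n = 5:  E = -13.6057 × 8² / 5² = -34.83059 eV
  n = 6:  E = -13.6057 × 8² / 6² = -24.18791 eV

Checking against the measurement of -54 eV (2 sig figs), only n = 4 agrees:
E_4 = -54.42280 eV, which rounds to -54 eV ✓

Therefore n = 4.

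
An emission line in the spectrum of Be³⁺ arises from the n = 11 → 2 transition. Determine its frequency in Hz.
1.2724e+16 Hz

First, find the transition energy:
E_11 = -13.6057 × 4² / 11² = -1.7991008 eV
E_2 = -13.6057 × 4² / 2² = -54.4228000 eV
|ΔE| = |E_2 - E_11| = 52.6236992 eV

Convert to Joules: E = 52.6236992 eV × (1.602177 × 10⁻¹⁹ J/eV) = 8.431248e-18 J

Using E = hf:
f = E/h = 8.431248e-18 J / (6.62607 × 10⁻³⁴ J·s)
f = 1.2724e+16 Hz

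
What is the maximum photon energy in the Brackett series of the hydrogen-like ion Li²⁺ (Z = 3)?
7.6532 eV

The series limit corresponds to the transition from n = ∞ to n = 4.
This is the highest energy (shortest wavelength) transition in the Brackett series.

E_∞ = 0 eV
E_4 = -13.6057 × 3² / 4² = -7.6532 eV

Energy at series limit:
ΔE = E_∞ - E_4 = 0 - (-7.6532) = 7.6532 eV

This energy equals the ionization energy from the n = 4 state of Li²⁺.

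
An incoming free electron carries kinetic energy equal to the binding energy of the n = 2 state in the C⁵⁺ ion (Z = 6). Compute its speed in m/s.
6.5631e+06 m/s (or 2.18921% of c)

The binding energy at n = 2 for C⁵⁺ is:
E_2 = -13.6057 × 6²/2² = -122.4513000 eV
|E_2| = 122.4513000 eV

Convert to Joules:
KE = 122.4513000 eV × (1.602177 × 10⁻¹⁹ J/eV) = 1.961887e-17 J

Using KE = ½mv²:
v = √(2·KE/m_e)
v = √(2 × 1.961887e-17 J / 9.10938 × 10⁻³¹ kg)
v = 6.5631e+06 m/s

This is approximately 2.18921% the speed of light.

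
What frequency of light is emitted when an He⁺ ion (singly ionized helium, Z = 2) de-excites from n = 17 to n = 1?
1.31e+16 Hz

First, find the transition energy:
E_17 = -13.6057 × 2² / 17² = -0.18831419 eV
E_1 = -13.6057 × 2² / 1² = -54.42280000 eV
|ΔE| = |E_1 - E_17| = 54.23448581 eV

Convert to Joules: E = 54.23448581 eV × (1.602177 × 10⁻¹⁹ J/eV) = 8.6893e-18 J

Using E = hf:
f = E/h = 8.6893e-18 J / (6.62607 × 10⁻³⁴ J·s)
f = 1.31e+16 Hz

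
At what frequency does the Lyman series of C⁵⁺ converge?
1.1843e+17 Hz

The series limit corresponds to the transition from n = ∞ to n = 1.
This is the highest energy (shortest wavelength) transition in the Lyman series.

E_∞ = 0 eV
E_1 = -13.6057 × 6² / 1² = -489.805200 eV

Energy at series limit:
ΔE = E_∞ - E_1 = 0 - (-489.805200) = 489.805200 eV
E = 489.805200 eV × (1.602177 × 10⁻¹⁹ J/eV) = 7.847546e-17 J
f = E/h = 7.847546e-17 J / (6.62607 × 10⁻³⁴ J·s) = 1.1843e+17 Hz

This energy equals the ionization energy from the n = 1 state of C⁵⁺.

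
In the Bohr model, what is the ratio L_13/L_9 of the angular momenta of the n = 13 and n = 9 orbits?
1.44

In the Bohr model, L_n = nℏ, so the ratio is purely the ratio of quantum numbers:

L_13/L_9 = 13ℏ / 9ℏ = 13/9 = 1.44

The angular momentum scales linearly with n.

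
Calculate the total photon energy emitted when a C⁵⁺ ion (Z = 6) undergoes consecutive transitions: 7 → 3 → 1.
479.809176 eV

The energy levels of C⁵⁺ are E_n = -13.6057 × 6² / n² eV.

First transition (7 → 3):
ΔE₁ = |E_3 - E_7|
ΔE₁ = |-54.422800000000 - (-9.996024489796)| = 44.426775510 eV

Second transition (3 → 1):
ΔE₂ = |E_1 - E_3|
ΔE₂ = |-489.805200000000 - (-54.422800000000)| = 435.382400000 eV

Total energy released:
E_total = ΔE₁ + ΔE₂ = 44.426775510 + 435.382400000 = 479.809176 eV

Note: This equals the direct transition 7 → 1: 479.809176 eV ✓
Energy is conserved regardless of the path taken.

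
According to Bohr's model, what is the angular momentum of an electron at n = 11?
1.16e-33 J·s (or 11ℏ)

In the Bohr model, angular momentum is quantized:
L = nℏ

where ℏ = h/(2π) = 1.0546e-34 J·s

For n = 11:
L = 11 × 1.0546e-34 J·s
L = 1.16e-33 J·s

This can also be written as L = 11ℏ.
The angular momentum is an integer multiple of the reduced Planck constant.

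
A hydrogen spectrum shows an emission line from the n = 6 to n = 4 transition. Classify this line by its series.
Brackett series

The spectral series in hydrogen are named based on the final (lower) energy level:
- Lyman series: n_final = 1 (ultraviolet)
- Balmer series: n_final = 2 (visible/near-UV)
- Paschen series: n_final = 3 (infrared)
- Brackett series: n_final = 4 (infrared)
- Pfund series: n_final = 5 (far infrared)

Since this transition ends at n = 4, it belongs to the Brackett series.

For reference, this 6 → 4 line has photon energy
ΔE = 13.6057 eV × (1/4² - 1/6²) = 0.47242013889 eV,
corresponding to wavelength λ = hc/ΔE = 1239.84 eV·nm / 0.47242013889 eV = 2624.44358 nm in the infrared region.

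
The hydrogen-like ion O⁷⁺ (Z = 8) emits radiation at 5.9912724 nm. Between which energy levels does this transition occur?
n = 9 → n = 2

First, find the photon energy from the wavelength (hc = 1239.84 eV·nm):
E = hc/λ = 1239.84 eV·nm / 5.9912724 nm = 206.94102 eV

The energy levels of O⁷⁺ satisfy E_n = -13.6057 × 8² / n² eV, so an emission n_i → n_f releases
ΔE = 13.6057 × 8² × (1/n_f² − 1/n_i²) eV.

Setting ΔE equal to the photon energy:
1/n_f² − 1/n_i² = 206.94102 / (13.6057 × 8²) = 0.23765432

Since 1/n_i² must be positive, we need 1/n_f² > 0.23765432, i.e. n_f ≤ 2. For each allowed n_f, solve n_i = (1/n_f² − 0.23765432)^(−1/2) and check whether it is a whole number:
  n_f = 1: 1/n_i² = 1.00000000 − 0.23765432 = 0.76234568 → n_i = 1.145  (not an integer) ✗
  n_f = 2: 1/n_i² = 0.25000000 − 0.23765432 = 0.01234568 → n_i = 9.000  → integer, n_i = 9 ✓

Only n_f = 2 gives an integer upper level, n_i = 9.

The transition is from n = 9 to n = 2 (emission).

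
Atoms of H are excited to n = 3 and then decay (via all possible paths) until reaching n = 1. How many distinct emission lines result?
3

The electron can occupy levels n = 1, 2, ..., 3 during de-excitation — that is m = 3 - 1 + 1 = 3 distinct levels.

The number of distinct spectral lines equals the number of ways to choose 2 of these m levels (each pair gives one possible emission transition):

Number of lines = m(m-1)/2 = 3×2/2 = 3

These correspond to all possible transitions between the 3 levels:
3 → 2, 3 → 1, 2 → 1

Each transition produces a photon with a unique energy (and thus wavelength). This count does not depend on Z.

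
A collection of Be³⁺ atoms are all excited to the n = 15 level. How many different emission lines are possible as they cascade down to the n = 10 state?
15

The electron can occupy levels n = 10, 11, ..., 15 during de-excitation — that is m = 15 - 10 + 1 = 6 distinct levels.

The number of distinct spectral lines equals the number of ways to choose 2 of these m levels (each pair gives one possible emission transition):

Number of lines = m(m-1)/2 = 6×5/2 = 15

These correspond to all possible transitions between the 6 levels:
15 → 14, 15 → 13, 15 → 12, 15 → 11, 15 → 10, 14 → 13, 14 → 12, 14 → 11...

Each transition produces a photon with a unique energy (and thus wavelength). This count does not depend on Z.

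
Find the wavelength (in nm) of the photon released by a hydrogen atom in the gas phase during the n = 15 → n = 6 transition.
3905.422 nm

First, find the transition energy using E_n = -13.6057 / n² eV:
E_15 = -13.6057 / 15² = -0.060469778 eV
E_6 = -13.6057 / 6² = -0.377936111 eV

Photon energy: |ΔE| = |E_6 - E_15| = 0.317466333 eV

Convert to wavelength using E = hc/λ with hc = 1239.84 eV·nm:
λ = hc/E = 1239.84 eV·nm / 0.317466333 eV
λ = 3905.422 nm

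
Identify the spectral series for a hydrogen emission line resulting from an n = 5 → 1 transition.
Lyman series

The spectral series in hydrogen are named based on the final (lower) energy level:
- Lyman series: n_final = 1 (ultraviolet)
- Balmer series: n_final = 2 (visible/near-UV)
- Paschen series: n_final = 3 (infrared)
- Brackett series: n_final = 4 (infrared)
- Pfund series: n_final = 5 (far infrared)

Since this transition ends at n = 1, it belongs to the Lyman series.

For reference, this 5 → 1 line has photon energy
ΔE = 13.6057 eV × (1/1² - 1/5²) = 13.0615 eV,
corresponding to wavelength λ = hc/ΔE = 1239.84 eV·nm / 13.0615 eV = 94.92 nm in the ultraviolet region.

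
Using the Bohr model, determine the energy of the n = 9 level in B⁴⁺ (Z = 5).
-4.20 eV

For hydrogen-like ions, the energy levels scale with Z²:
E_n = -13.6057 Z² / n² eV

For B⁴⁺ (Z = 5) at n = 9:
E_9 = -13.6057 × 5² / 9²
E_9 = -13.6057 × 25 / 81
E_9 = -340.1425 / 81
E_9 = -4.20 eV

The energy is 25 times more negative than hydrogen at the same n due to the stronger nuclear charge.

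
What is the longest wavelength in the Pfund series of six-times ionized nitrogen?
152.159298 nm

The longest wavelength corresponds to the smallest energy transition in the series.
The Pfund series has all transitions ending at n_f = 5.

For N⁶⁺ (Z = 7), the first line (α-line) is the jump from n = 6 to n = 5:
E_6 = -13.6057 × 7² / 6² = -18.5188694444 eV
E_5 = -13.6057 × 7² / 5² = -26.6671720000 eV
ΔE = E_6 - E_5 = 8.1483025556 eV

λ = hc/E = 1239.84 eV·nm / 8.1483025556 eV
λ = 152.159298 nm

This is the α-line of the Pfund series in N⁶⁺.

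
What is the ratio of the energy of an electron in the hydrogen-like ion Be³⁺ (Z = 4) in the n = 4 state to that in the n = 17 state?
18.0625

Using E_n = -13.6057 Z² / n² eV with Z = 4:

E_4 = -13.6057 × 4² / 4² = -217.6912 / 16 = -13.6057000000 eV
E_17 = -13.6057 × 4² / 17² = -217.6912 / 289 = -0.7532567474 eV

The ratio is:
E_4/E_17 = (-13.6057000000) / (-0.7532567474)
E_4/E_17 = (-217.6912/16) / (-217.6912/289)
E_4/E_17 = 289/16
E_4/E_17 = 18.0625
(Note: the Z² factors cancel in the ratio.)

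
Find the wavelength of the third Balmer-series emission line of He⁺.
108.484 nm

The lines of a series are numbered from the longest wavelength (smallest ΔE) outward; the third line is the transition from n = n_f + 3 to n_f.
The Balmer series has all transitions ending at n_f = 2.

For He⁺ (Z = 2), the third line (γ-line) is the jump from n = 5 to n = 2:
E_5 = -13.6057 × 2² / 5² = -2.176912 eV
E_2 = -13.6057 × 2² / 2² = -13.605700 eV
ΔE = E_5 - E_2 = 11.428788 eV

λ = hc/E = 1239.84 eV·nm / 11.428788 eV
λ = 108.484 nm

This is the γ-line of the Balmer series in He⁺.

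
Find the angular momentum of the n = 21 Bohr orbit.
2.215e-33 J·s (or 21ℏ)

In the Bohr model, angular momentum is quantized:
L = nℏ

where ℏ = h/(2π) = 1.05457e-34 J·s

For n = 21:
L = 21 × 1.05457e-34 J·s
L = 2.215e-33 J·s

This can also be written as L = 21ℏ.
The angular momentum is an integer multiple of the reduced Planck constant.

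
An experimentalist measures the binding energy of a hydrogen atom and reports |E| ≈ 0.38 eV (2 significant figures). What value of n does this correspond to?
n = 6

The exact energy levels follow E_n = -13.6057 eV / n².

The measured value (-0.38 eV) is reported to only 2 significant figures, so we must test candidate n values and see which one matches to that precision.

Candidate energies:
  n = 4:  E = -13.6057/4² = -0.85036 eV
  n = 5:  E = -13.6057/5² = -0.54423 eV
  n = 6:  E = -13.6057/6² = -0.37794 eV  ← matches
  n = 7:  E = -13.6057/7² = -0.27767 eV
  n = 8:  E = -13.6057/8² = -0.21259 eV

Checking against the measurement of -0.38 eV (2 sig figs), only n = 6 agrees:
E_6 = -0.37794 eV, which rounds to -0.38 eV ✓

Therefore n = 6.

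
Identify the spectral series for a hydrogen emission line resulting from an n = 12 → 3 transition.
Paschen series

The spectral series in hydrogen are named based on the final (lower) energy level:
- Lyman series: n_final = 1 (ultraviolet)
- Balmer series: n_final = 2 (visible/near-UV)
- Paschen series: n_final = 3 (infrared)
- Brackett series: n_final = 4 (infrared)
- Pfund series: n_final = 5 (far infrared)

Since this transition ends at n = 3, it belongs to the Paschen series.

For reference, this 12 → 3 line has photon energy
ΔE = 13.6057 eV × (1/3² - 1/12²) = 1.417260 eV,
corresponding to wavelength λ = hc/ΔE = 1239.84 eV·nm / 1.417260 eV = 874.81 nm in the infrared region.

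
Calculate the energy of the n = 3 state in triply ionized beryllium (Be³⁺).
-24.188 eV

For hydrogen-like ions, the energy levels scale with Z²:
E_n = -13.6057 Z² / n² eV

For Be³⁺ (Z = 4) at n = 3:
E_3 = -13.6057 × 4² / 3²
E_3 = -13.6057 × 16 / 9
E_3 = -217.6912 / 9
E_3 = -24.188 eV

The energy is 16 times more negative than hydrogen at the same n due to the stronger nuclear charge.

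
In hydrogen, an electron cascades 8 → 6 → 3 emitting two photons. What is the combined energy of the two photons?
1.299155 eV

The energy levels of hydrogen are E_n = -13.6057 / n² eV.

First transition (8 → 6):
ΔE₁ = |E_6 - E_8|
ΔE₁ = |-0.377936111111 - (-0.212589062500)| = 0.165347049 eV

Second transition (6 → 3):
ΔE₂ = |E_3 - E_6|
ΔE₂ = |-1.511744444444 - (-0.377936111111)| = 1.133808333 eV

Total energy released:
E_total = ΔE₁ + ΔE₂ = 0.165347049 + 1.133808333 = 1.299155 eV

Note: This equals the direct transition 8 → 3: 1.299155 eV ✓
Energy is conserved regardless of the path taken.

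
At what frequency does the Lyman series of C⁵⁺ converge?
1.1843e+17 Hz

The series limit corresponds to the transition from n = ∞ to n = 1.
This is the highest energy (shortest wavelength) transition in the Lyman series.

E_∞ = 0 eV
E_1 = -13.6057 × 6² / 1² = -489.80520 eV

Energy at series limit:
ΔE = E_∞ - E_1 = 0 - (-489.80520) = 489.80520 eV
E = 489.80520 eV × (1.602177 × 10⁻¹⁹ J/eV) = 7.847546e-17 J
f = E/h = 7.847546e-17 J / (6.62607 × 10⁻³⁴ J·s) = 1.1843e+17 Hz

This energy equals the ionization energy from the n = 1 state of C⁵⁺.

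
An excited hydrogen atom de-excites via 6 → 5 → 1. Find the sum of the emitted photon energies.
13.228 eV

The energy levels of hydrogen are E_n = -13.6057 / n² eV.

First transition (6 → 5):
ΔE₁ = |E_5 - E_6|
ΔE₁ = |-0.544228000 - (-0.377936111)| = 0.166292 eV

Second transition (5 → 1):
ΔE₂ = |E_1 - E_5|
ΔE₂ = |-13.605700000 - (-0.544228000)| = 13.061472 eV

Total energy released:
E_total = ΔE₁ + ΔE₂ = 0.166292 + 13.061472 = 13.228 eV

Note: This equals the direct transition 6 → 1: 13.228 eV ✓
Energy is conserved regardless of the path taken.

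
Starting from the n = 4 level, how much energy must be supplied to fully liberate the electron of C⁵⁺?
30.613 eV

The ionization energy is the energy needed to remove the electron completely (n → ∞).

For a hydrogen-like ion with Z = 6, E_n = -13.6057 Z² / n² eV.

At n = 4: E_4 = -13.6057 × 6² / 4² = -30.612825 eV
At n = ∞: E_∞ = 0 eV

Ionization energy = E_∞ - E_4 = 0 - (-30.612825) = 30.612825 eV
Ionization energy ≈ 30.613 eV

This is also called the binding energy of the electron in state n = 4.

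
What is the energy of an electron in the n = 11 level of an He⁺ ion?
-0.44978 eV

For hydrogen-like ions, the energy levels scale with Z²:
E_n = -13.6057 Z² / n² eV

For He⁺ (Z = 2) at n = 11:
E_11 = -13.6057 × 2² / 11²
E_11 = -13.6057 × 4 / 121
E_11 = -54.4228 / 121
E_11 = -0.44978 eV

The energy is 4 times more negative than hydrogen at the same n due to the stronger nuclear charge.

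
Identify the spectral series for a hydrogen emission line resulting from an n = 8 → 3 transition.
Paschen series

The spectral series in hydrogen are named based on the final (lower) energy level:
- Lyman series: n_final = 1 (ultraviolet)
- Balmer series: n_final = 2 (visible/near-UV)
- Paschen series: n_final = 3 (infrared)
- Brackett series: n_final = 4 (infrared)
- Pfund series: n_final = 5 (far infrared)

Since this transition ends at n = 3, it belongs to the Paschen series.

For reference, this 8 → 3 line has photon energy
ΔE = 13.6057 eV × (1/3² - 1/8²) = 1.2991554 eV,
corresponding to wavelength λ = hc/ΔE = 1239.84 eV·nm / 1.2991554 eV = 954.343 nm in the infrared region.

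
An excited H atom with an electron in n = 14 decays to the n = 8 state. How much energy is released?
0.14 eV

The energy levels are E_n = -13.6057 eV / n².

Energy at n = 14: E_14 = -13.6057 / 14² = -0.06942 eV
Energy at n = 8: E_8 = -13.6057 / 8² = -0.21259 eV

For emission (electron falling to lower state), the photon energy is:
E_photon = E_14 - E_8 = |-0.06942 - (-0.21259)|
E_photon = 0.14 eV

This energy is carried away by the emitted photon.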